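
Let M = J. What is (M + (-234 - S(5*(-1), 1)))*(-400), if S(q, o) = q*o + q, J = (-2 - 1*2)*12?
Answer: 108800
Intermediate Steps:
J = -48 (J = (-2 - 2)*12 = -4*12 = -48)
S(q, o) = q + o*q (S(q, o) = o*q + q = q + o*q)
M = -48
(M + (-234 - S(5*(-1), 1)))*(-400) = (-48 + (-234 - 5*(-1)*(1 + 1)))*(-400) = (-48 + (-234 - (-5)*2))*(-400) = (-48 + (-234 - 1*(-10)))*(-400) = (-48 + (-234 + 10))*(-400) = (-48 - 224)*(-400) = -272*(-400) = 108800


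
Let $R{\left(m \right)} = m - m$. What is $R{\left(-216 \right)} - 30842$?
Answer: $-30842$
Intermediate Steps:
$R{\left(m \right)} = 0$
$R{\left(-216 \right)} - 30842 = 0 - 30842 = -30842$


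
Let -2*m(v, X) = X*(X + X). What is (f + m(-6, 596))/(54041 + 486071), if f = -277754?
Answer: -316485/270056 ≈ -1.1719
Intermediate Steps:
m(v, X) = -X² (m(v, X) = -X*(X + X)/2 = -X*2*X/2 = -X²)
(f + m(-6, 596))/(54041 + 486071) = (-277754 - 1*596²)/(54041 + 486071) = (-277754 - 1*355216)/540112 = (-277754 - 355216)*(1/540112) = -632970*1/540112 = -316485/270056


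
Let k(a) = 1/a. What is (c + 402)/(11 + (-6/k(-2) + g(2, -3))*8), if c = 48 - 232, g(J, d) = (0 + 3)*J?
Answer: 218/155 ≈ 1.4065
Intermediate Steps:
g(J, d) = 3*J
c = -184
(c + 402)/(11 + (-6/k(-2) + g(2, -3))*8) = (-184 + 402)/(11 + (-6/(1/(-2)) + 3*2)*8) = 218/(11 + (-6/(-1/2) + 6)*8) = 218/(11 + (-6*(-2) + 6)*8) = 218/(11 + (12 + 6)*8) = 218/(11 + 18*8) = 218/(11 + 144) = 218/155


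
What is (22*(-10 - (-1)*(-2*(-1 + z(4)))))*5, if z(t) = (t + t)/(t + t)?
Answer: -1100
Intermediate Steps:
z(t) = 1 (z(t) = (2*t)/((2*t)) = (2*t)*(1/(2*t)) = 1)
(22*(-10 - (-1)*(-2*(-1 + z(4)))))*5 = (22*(-10 - (-1)*(-2*(-1 + 1))))*5 = (22*(-10 - (-1)*(-2*0)))*5 = (22*(-10 - (-1)*0))*5 = (22*(-10 - 1*0))*5 = (22*(-10 + 0))*5 = (22*(-10))*5 = -220*5 = -1100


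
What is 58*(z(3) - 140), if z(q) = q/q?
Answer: -8062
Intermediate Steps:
z(q) = 1
58*(z(3) - 140) = 58*(1 - 140) = 58*(-139) = -8062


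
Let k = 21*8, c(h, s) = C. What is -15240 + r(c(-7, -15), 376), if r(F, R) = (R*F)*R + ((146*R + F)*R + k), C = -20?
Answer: 17790784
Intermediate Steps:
c(h, s) = -20
k = 168
r(F, R) = 168 + F*R² + R*(F + 146*R) (r(F, R) = (R*F)*R + ((146*R + F)*R + 168) = (F*R)*R + ((F + 146*R)*R + 168) = F*R² + (R*(F + 146*R) + 168) = F*R² + (168 + R*(F + 146*R)) = 168 + F*R² + R*(F + 146*R))
-15240 + r(c(-7, -15), 376) = -15240 + (168 + 146*376² - 20*376 - 20*376²) = -15240 + (168 + 146*141376 - 7520 - 20*141376) = -15240 + (168 + 20640896 - 7520 - 2827520) = -15240 + 17806024 = 17790784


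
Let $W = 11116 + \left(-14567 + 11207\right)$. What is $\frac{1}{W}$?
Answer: $\frac{1}{7756} \approx 0.00012893$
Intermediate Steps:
$W = 7756$ ($W = 11116 - 3360 = 7756$)
$\frac{1}{W} = \frac{1}{7756}$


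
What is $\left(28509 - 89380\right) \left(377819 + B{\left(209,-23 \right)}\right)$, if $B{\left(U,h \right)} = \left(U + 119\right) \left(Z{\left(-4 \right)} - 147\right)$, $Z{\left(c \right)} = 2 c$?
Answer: $-19903538709$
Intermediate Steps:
$B{\left(U,h \right)} = -18445 - 155 U$ ($B{\left(U,h \right)} = \left(U + 119\right) \left(2 \left(-4\right) - 147\right) = \left(119 + U\right) \left(-8 - 147\right) = \left(119 + U\right) \left(-155\right) = -18445 - 155 U$)
$\left(28509 - 89380\right) \left(377819 + B{\left(209,-23 \right)}\right) = \left(28509 - 89380\right) \left(377819 - 50840\right) = - 60871 \left(377819 - 50840\right) = \left(-60871\right) 326979 = -19903538709$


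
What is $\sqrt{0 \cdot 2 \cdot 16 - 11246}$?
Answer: $i \sqrt{11246} \approx 106.05 i$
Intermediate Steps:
$\sqrt{0 \cdot 2 \cdot 16 - 11246} = \sqrt{0 \cdot 16 - 11246} = \sqrt{0 - 11246} = \sqrt{-11246} = i \sqrt{11246}$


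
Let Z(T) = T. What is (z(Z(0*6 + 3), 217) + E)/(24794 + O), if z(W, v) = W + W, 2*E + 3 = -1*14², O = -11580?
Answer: -187/26428 ≈ -0.0070758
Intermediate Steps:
E = -199/2 (E = -3/2 + (-1*14²)/2 = -3/2 + (-1*196)/2 = -3/2 + (½)*(-196) = -3/2 - 98 = -199/2 ≈ -99.500)
z(W, v) = 2*W
(z(Z(0*6 + 3), 217) + E)/(24794 + O) = (2*(0*6 + 3) - 199/2)/(24794 - 11580) = (2*(0 + 3) - 199/2)/13214 = (2*3 - 199/2)*(1/13214) = (6 - 199/2)*(1/13214) = -187/2*1/13214 = -187/26428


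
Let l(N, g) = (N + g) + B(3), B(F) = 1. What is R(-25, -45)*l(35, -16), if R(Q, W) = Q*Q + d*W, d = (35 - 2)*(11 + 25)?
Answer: -1056700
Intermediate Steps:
d = 1188 (d = 33*36 = 1188)
l(N, g) = 1 + N + g (l(N, g) = (N + g) + 1 = 1 + N + g)
R(Q, W) = Q**2 + 1188*W (R(Q, W) = Q*Q + 1188*W = Q**2 + 1188*W)
R(-25, -45)*l(35, -16) = ((-25)**2 + 1188*(-45))*(1 + 35 - 16) = (625 - 53460)*20 = -52835*20 = -1056700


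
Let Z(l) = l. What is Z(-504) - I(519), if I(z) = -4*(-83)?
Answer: -836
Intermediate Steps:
I(z) = 332
Z(-504) - I(519) = -504 - 1*332 = -504 - 332 = -836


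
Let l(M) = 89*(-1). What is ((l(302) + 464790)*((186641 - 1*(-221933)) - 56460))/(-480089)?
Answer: -163627727914/480089 ≈ -3.4083e+5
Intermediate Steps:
l(M) = -89
((l(302) + 464790)*((186641 - 1*(-221933)) - 56460))/(-480089) = ((-89 + 464790)*((186641 - 1*(-221933)) - 56460))/(-480089) = (464701*((186641 + 221933) - 56460))*(-1/480089) = (464701*(408574 - 56460))*(-1/480089) = (464701*352114)*(-1/480089) = 163627727914*(-1/480089) = -163627727914/480089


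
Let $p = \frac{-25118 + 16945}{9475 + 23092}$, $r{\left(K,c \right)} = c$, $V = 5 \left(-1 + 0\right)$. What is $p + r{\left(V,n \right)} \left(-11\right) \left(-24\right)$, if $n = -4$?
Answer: $- \frac{34398925}{32567} \approx -1056.3$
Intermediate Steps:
$V = -5$ ($V = 5 \left(-1\right) = -5$)
$p = - \frac{8173}{32567} \approx -0.25096$
$p + r{\left(V,n \right)} \left(-11\right) \left(-24\right) = - \frac{8173}{32567} + \left(-4\right) \left(-11\right) \left(-24\right) = - \frac{8173}{32567} + 44 \left(-24\right) = - \frac{8173}{32567} - 1056 = - \frac{34398925}{32567}$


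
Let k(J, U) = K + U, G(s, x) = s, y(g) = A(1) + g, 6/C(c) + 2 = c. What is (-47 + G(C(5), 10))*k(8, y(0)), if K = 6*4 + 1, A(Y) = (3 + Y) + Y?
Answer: -1350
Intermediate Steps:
A(Y) = 3 + 2*Y
C(c) = 6/(-2 + c)
y(g) = 5 + g (y(g) = (3 + 2*1) + g = (3 + 2) + g = 5 + g)
K = 25 (K = 24 + 1 = 25)
k(J, U) = 25 + U
(-47 + G(C(5), 10))*k(8, y(0)) = (-47 + 6/(-2 + 5))*(25 + (5 + 0)) = (-47 + 6/3)*(25 + 5) = (-47 + 6*(⅓))*30 = (-47 + 2)*30 = -45*30 = -1350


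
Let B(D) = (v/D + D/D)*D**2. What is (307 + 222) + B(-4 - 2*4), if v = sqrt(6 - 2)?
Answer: 649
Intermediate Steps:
v = 2 (v = sqrt(4) = 2)
B(D) = D**2*(1 + 2/D) (B(D) = (2/D + D/D)*D**2 = (2/D + 1)*D**2 = (1 + 2/D)*D**2 = D**2*(1 + 2/D))
(307 + 222) + B(-4 - 2*4) = (307 + 222) + (-4 - 2*4)*(2 + (-4 - 2*4)) = 529 + (-4 - 8)*(2 + (-4 - 8)) = 529 - 12*(2 - 12) = 529 - 12*(-10) = 529 + 120 = 649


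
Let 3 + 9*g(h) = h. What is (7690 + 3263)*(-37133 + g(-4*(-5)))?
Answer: -406697060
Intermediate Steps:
g(h) = -1/3 + h/9
(7690 + 3263)*(-37133 + g(-4*(-5))) = (7690 + 3263)*(-37133 + (-1/3 + (-4*(-5))/9)) = 10953*(-37133 + (-1/3 + (1/9)*20)) = 10953*(-37133 + (-1/3 + 20/9)) = 10953*(-37133 + 17/9) = 10953*(-334180/9) = -406697060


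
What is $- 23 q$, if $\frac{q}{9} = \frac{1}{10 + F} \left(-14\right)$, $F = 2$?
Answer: $\frac{483}{2} \approx 241.5$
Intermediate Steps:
$q = - \frac{21}{2}$ ($q = 9 \frac{1}{10 + 2} \left(-14\right) = 9 \cdot \frac{1}{12} \left(-14\right) = 9 \left(- \frac{7}{6}\right) = - \frac{21}{2} \approx -10.5$)
$- 23 q = \left(-23\right) \left(- \frac{21}{2}\right) = \frac{483}{2}$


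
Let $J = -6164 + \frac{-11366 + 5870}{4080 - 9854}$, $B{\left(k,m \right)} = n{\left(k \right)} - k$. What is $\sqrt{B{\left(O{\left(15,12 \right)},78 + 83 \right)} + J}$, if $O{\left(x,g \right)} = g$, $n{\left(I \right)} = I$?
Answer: $\frac{4 i \sqrt{3210473915}}{2887} \approx 78.505 i$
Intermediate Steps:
$B{\left(k,m \right)} = 0$ ($B{\left(k,m \right)} = k - k = 0$)
$J = - \frac{17792720}{2887}$ ($J = -6164 - \frac{5496}{-5774} = -6164 - - \frac{2748}{2887} = -6164 + \frac{2748}{2887} = - \frac{17792720}{2887} \approx -6163.0$)
$\sqrt{B{\left(O{\left(15,12 \right)},78 + 83 \right)} + J} = \sqrt{0 - \frac{17792720}{2887}} = \sqrt{- \frac{17792720}{2887}} = \frac{4 i \sqrt{3210473915}}{2887}$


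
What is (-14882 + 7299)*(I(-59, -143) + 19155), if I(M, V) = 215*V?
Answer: 87886970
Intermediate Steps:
(-14882 + 7299)*(I(-59, -143) + 19155) = (-14882 + 7299)*(215*(-143) + 19155) = -7583*(-30745 + 19155) = -7583*(-11590) = 87886970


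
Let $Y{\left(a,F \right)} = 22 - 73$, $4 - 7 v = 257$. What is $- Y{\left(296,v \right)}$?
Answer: $51$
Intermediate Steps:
$v = - \frac{253}{7}$ ($v = \frac{4}{7} - \frac{257}{7} = - \frac{253}{7} \approx -36.143$)
$Y{\left(a,F \right)} = -51$
$- Y{\left(296,v \right)} = \left(-1\right) \left(-51\right) = 51$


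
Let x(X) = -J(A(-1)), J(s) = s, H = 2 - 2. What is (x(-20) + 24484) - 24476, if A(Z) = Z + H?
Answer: 9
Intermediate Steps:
H = 0
A(Z) = Z (A(Z) = Z + 0 = Z)
x(X) = 1 (x(X) = -1*(-1) = 1)
(x(-20) + 24484) - 24476 = (1 + 24484) - 24476 = 24485 - 24476 = 9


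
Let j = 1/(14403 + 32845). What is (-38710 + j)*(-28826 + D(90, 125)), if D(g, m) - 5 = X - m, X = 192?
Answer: 26295102825783/23624 ≈ 1.1131e+9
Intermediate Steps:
j = 1/47248 ≈ 2.1165e-5
D(g, m) = 197 - m (D(g, m) = 5 + (192 - m) = 197 - m)
(-38710 + j)*(-28826 + D(90, 125)) = (-38710 + 1/47248)*(-28826 + (197 - 1*125)) = -1828970079*(-28826 + (197 - 125))/47248 = -1828970079*(-28826 + 72)/47248 = -1828970079/47248*(-28754) = 26295102825783/23624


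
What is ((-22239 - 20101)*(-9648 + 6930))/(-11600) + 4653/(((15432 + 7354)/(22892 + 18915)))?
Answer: -78812748/56965 ≈ -1383.5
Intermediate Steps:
((-22239 - 20101)*(-9648 + 6930))/(-11600) + 4653/(((15432 + 7354)/(22892 + 18915))) = -42340*(-2718)*(-1/11600) + 4653/((22786/41807)) = 115080120*(-1/11600) + 4653/((22786*(1/41807))) = -99207/10 + 4653/(22786/41807) = -99207/10 + 4653*(41807/22786) = -99207/10 + 194527971/22786 = -78812748/56965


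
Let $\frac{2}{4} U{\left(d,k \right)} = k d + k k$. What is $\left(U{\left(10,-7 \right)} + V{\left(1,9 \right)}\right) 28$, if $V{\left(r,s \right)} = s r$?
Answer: $-924$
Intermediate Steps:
$U{\left(d,k \right)} = 2 k^{2} + 2 d k$ ($U{\left(d,k \right)} = 2 \left(k d + k k\right) = 2 \left(d k + k^{2}\right) = 2 \left(k^{2} + d k\right) = 2 k^{2} + 2 d k$)
$V{\left(r,s \right)} = r s$
$\left(U{\left(10,-7 \right)} + V{\left(1,9 \right)}\right) 28 = \left(2 \left(-7\right) \left(10 - 7\right) + 1 \cdot 9\right) 28 = \left(2 \left(-7\right) 3 + 9\right) 28 = \left(-42 + 9\right) 28 = \left(-33\right) 28 = -924$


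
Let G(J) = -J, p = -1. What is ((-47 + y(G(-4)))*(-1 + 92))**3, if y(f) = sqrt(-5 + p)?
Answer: -77600480867 + 4989393591*I*sqrt(6) ≈ -7.7601e+10 + 1.2221e+10*I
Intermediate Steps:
y(f) = I*sqrt(6) (y(f) = sqrt(-5 - 1) = sqrt(-6) = I*sqrt(6))
((-47 + y(G(-4)))*(-1 + 92))**3 = ((-47 + I*sqrt(6))*(-1 + 92))**3 = ((-47 + I*sqrt(6))*91)**3 = (-4277 + 91*I*sqrt(6))**3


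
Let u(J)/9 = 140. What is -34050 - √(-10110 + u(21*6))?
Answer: -34050 - 5*I*√354 ≈ -34050.0 - 94.074*I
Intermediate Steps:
u(J) = 1260 (u(J) = 9*140 = 1260)
-34050 - √(-10110 + u(21*6)) = -34050 - √(-10110 + 1260) = -34050 - √(-8850) = -34050 - 5*I*√354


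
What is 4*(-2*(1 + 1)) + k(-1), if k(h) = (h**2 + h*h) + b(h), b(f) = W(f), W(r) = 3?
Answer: -11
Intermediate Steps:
b(f) = 3
k(h) = 3 + 2*h**2 (k(h) = (h**2 + h*h) + 3 = (h**2 + h**2) + 3 = 2*h**2 + 3 = 3 + 2*h**2)
4*(-2*(1 + 1)) + k(-1) = 4*(-2*(1 + 1)) + (3 + 2*(-1)**2) = 4*(-2*2) + (3 + 2*1) = 4*(-4) + (3 + 2) = -16 + 5 = -11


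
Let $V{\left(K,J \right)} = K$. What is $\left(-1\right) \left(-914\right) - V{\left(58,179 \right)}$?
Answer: $856$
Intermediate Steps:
$\left(-1\right) \left(-914\right) - V{\left(58,179 \right)} = \left(-1\right) \left(-914\right) - 58 = 914 - 58 = 856$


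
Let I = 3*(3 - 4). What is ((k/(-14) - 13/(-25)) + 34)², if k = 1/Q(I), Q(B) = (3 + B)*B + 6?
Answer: 5251466089/4410000 ≈ 1190.8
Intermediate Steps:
I = -3 (I = 3*(-1) = -3)
Q(B) = 6 + B*(3 + B) (Q(B) = B*(3 + B) + 6 = 6 + B*(3 + B))
k = ⅙ (k = 1/(6 + (-3)² + 3*(-3)) = 1/(6 + 9 - 9) = 1/6 = ⅙ ≈ 0.16667)
((k/(-14) - 13/(-25)) + 34)² = (((⅙)/(-14) - 13/(-25)) + 34)² = (((⅙)*(-1/14) - 13*(-1/25)) + 34)² = ((-1/84 + 13/25) + 34)² = (1067/2100 + 34)² = (72467/2100)² = 5251466089/4410000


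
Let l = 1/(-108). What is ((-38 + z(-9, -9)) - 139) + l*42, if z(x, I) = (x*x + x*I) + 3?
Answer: -223/18 ≈ -12.389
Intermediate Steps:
z(x, I) = 3 + x² + I*x (z(x, I) = (x² + I*x) + 3 = 3 + x² + I*x)
l = -1/108 ≈ -0.0092593
((-38 + z(-9, -9)) - 139) + l*42 = ((-38 + (3 + (-9)² - 9*(-9))) - 139) - 1/108*42 = ((-38 + (3 + 81 + 81)) - 139) - 7/18 = ((-38 + 165) - 139) - 7/18 = (127 - 139) - 7/18 = -12 - 7/18 = -223/18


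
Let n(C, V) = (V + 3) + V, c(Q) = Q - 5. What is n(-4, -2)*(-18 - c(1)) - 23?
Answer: -9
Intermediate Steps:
c(Q) = -5 + Q
n(C, V) = 3 + 2*V (n(C, V) = (3 + V) + V = 3 + 2*V)
n(-4, -2)*(-18 - c(1)) - 23 = (3 + 2*(-2))*(-18 - (-5 + 1)) - 23 = (3 - 4)*(-18 - 1*(-4)) - 23 = -(-18 + 4) - 23 = -1*(-14) - 23 = 14 - 23 = -9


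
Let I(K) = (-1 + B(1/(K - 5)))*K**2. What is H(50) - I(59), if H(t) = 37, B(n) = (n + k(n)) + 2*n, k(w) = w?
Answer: 88024/27 ≈ 3260.1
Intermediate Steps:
B(n) = 4*n (B(n) = (n + n) + 2*n = 2*n + 2*n = 4*n)
I(K) = K**2*(-1 + 4/(-5 + K)) (I(K) = (-1 + 4/(K - 5))*K**2 = (-1 + 4/(-5 + K))*K**2 = K**2*(-1 + 4/(-5 + K)))
H(50) - I(59) = 37 - 59**2*(9 - 1*59)/(-5 + 59) = 37 - 3481*(9 - 59)/54 = 37 - 3481*(-50)/54 = 37 - 1*(-87025/27) = 37 + 87025/27 = 88024/27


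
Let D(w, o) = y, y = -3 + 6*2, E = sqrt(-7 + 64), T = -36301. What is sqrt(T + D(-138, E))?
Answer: 2*I*sqrt(9073) ≈ 190.5*I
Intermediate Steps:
E = sqrt(57) ≈ 7.5498
y = 9 (y = -3 + 12 = 9)
D(w, o) = 9
sqrt(T + D(-138, E)) = sqrt(-36301 + 9) = sqrt(-36292) = 2*I*sqrt(9073)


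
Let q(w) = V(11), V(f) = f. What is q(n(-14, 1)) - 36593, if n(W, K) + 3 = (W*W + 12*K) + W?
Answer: -36582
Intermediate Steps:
n(W, K) = -3 + W + W² + 12*K (n(W, K) = -3 + ((W*W + 12*K) + W) = -3 + ((W² + 12*K) + W) = -3 + (W + W² + 12*K) = -3 + W + W² + 12*K)
q(w) = 11
q(n(-14, 1)) - 36593 = 11 - 36593 = -36582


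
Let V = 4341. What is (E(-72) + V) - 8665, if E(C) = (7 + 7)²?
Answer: -4128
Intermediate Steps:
E(C) = 196 (E(C) = 14² = 196)
(E(-72) + V) - 8665 = (196 + 4341) - 8665 = 4537 - 8665 = -4128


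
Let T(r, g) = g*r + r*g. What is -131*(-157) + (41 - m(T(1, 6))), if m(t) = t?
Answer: 20596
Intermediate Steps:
T(r, g) = 2*g*r (T(r, g) = g*r + g*r = 2*g*r)
-131*(-157) + (41 - m(T(1, 6))) = -131*(-157) + (41 - 2*6) = 20567 + (41 - 1*12) = 20567 + (41 - 12) = 20567 + 29 = 20596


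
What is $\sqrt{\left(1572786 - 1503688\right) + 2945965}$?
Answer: $9 \sqrt{37223} \approx 1736.4$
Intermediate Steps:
$\sqrt{\left(1572786 - 1503688\right) + 2945965} = \sqrt{69098 + 2945965} = \sqrt{3015063} = 9 \sqrt{37223}$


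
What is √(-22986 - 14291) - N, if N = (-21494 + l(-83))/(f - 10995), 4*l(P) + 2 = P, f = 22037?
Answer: 86061/44168 + I*√37277 ≈ 1.9485 + 193.07*I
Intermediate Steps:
l(P) = -½ + P/4
N = -86061/44168 (N = (-21494 + (-½ + (¼)*(-83)))/(22037 - 10995) = (-21494 + (-½ - 83/4))/11042 = (-21494 - 85/4)*(1/11042) = -86061/4*1/11042 = -86061/44168 ≈ -1.9485)
√(-22986 - 14291) - N = √(-22986 - 14291) - 1*(-86061/44168) = √(-37277) + 86061/44168 = I*√37277 + 86061/44168 = 86061/44168 + I*√37277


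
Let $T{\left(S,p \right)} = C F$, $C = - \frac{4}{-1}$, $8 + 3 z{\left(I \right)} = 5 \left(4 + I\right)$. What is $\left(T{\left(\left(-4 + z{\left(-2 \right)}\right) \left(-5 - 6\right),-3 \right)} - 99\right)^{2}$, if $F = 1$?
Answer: $9025$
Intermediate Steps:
$z{\left(I \right)} = 4 + \frac{5 I}{3}$ ($z{\left(I \right)} = - \frac{8}{3} + \frac{5 \left(4 + I\right)}{3} = - \frac{8}{3} + \frac{20 + 5 I}{3} = - \frac{8}{3} + \left(\frac{20}{3} + \frac{5 I}{3}\right) = 4 + \frac{5 I}{3}$)
$C = 4$ ($C = \left(-4\right) \left(-1\right) = 4$)
$T{\left(S,p \right)} = 4$ ($T{\left(S,p \right)} = 4 \cdot 1 = 4$)
$\left(T{\left(\left(-4 + z{\left(-2 \right)}\right) \left(-5 - 6\right),-3 \right)} - 99\right)^{2} = \left(4 - 99\right)^{2} = \left(-95\right)^{2} = 9025$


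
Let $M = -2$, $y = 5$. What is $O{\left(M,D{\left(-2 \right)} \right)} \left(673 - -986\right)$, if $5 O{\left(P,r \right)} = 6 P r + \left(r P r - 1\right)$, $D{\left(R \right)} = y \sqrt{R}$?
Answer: $\frac{164241}{5} - 19908 i \sqrt{2} \approx 32848.0 - 28154.0 i$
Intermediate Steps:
$D{\left(R \right)} = 5 \sqrt{R}$
$O{\left(P,r \right)} = - \frac{1}{5} + \frac{P r^{2}}{5} + \frac{6 P r}{5}$ ($O{\left(P,r \right)} = \frac{6 P r + \left(r P r - 1\right)}{5} = \frac{6 P r + \left(P r r - 1\right)}{5} = \frac{6 P r + \left(P r^{2} - 1\right)}{5} = \frac{6 P r + \left(-1 + P r^{2}\right)}{5} = \frac{-1 + P r^{2} + 6 P r}{5} = - \frac{1}{5} + \frac{P r^{2}}{5} + \frac{6 P r}{5}$)
$O{\left(M,D{\left(-2 \right)} \right)} \left(673 - -986\right) = \left(- \frac{1}{5} + \frac{1}{5} \left(-2\right) \left(5 \sqrt{-2}\right)^{2} + \frac{6}{5} \left(-2\right) 5 \sqrt{-2}\right) \left(673 - -986\right) = \left(- \frac{1}{5} + \frac{1}{5} \left(-2\right) \left(5 i \sqrt{2}\right)^{2} + \frac{6}{5} \left(-2\right) 5 i \sqrt{2}\right) \left(673 + 986\right) = \left(- \frac{1}{5} + \frac{1}{5} \left(-2\right) \left(5 i \sqrt{2}\right)^{2} + \frac{6}{5} \left(-2\right) 5 i \sqrt{2}\right) 1659 = \left(- \frac{1}{5} + \frac{1}{5} \left(-2\right) \left(-50\right) - 12 i \sqrt{2}\right) 1659 = \left(- \frac{1}{5} + 20 - 12 i \sqrt{2}\right) 1659 = \left(\frac{99}{5} - 12 i \sqrt{2}\right) 1659 = \frac{164241}{5} - 19908 i \sqrt{2}$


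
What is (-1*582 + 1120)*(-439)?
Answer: -236182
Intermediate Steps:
(-1*582 + 1120)*(-439) = (-582 + 1120)*(-439) = 538*(-439) = -236182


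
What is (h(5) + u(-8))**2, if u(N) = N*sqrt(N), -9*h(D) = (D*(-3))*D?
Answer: (25 - 48*I*sqrt(2))**2/9 ≈ -442.56 - 377.12*I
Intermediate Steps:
h(D) = D**2/3 (h(D) = -D*(-3)*D/9 = -(-3*D)*D/9 = -(-1)*D**2/3 = D**2/3)
u(N) = N**(3/2)
(h(5) + u(-8))**2 = ((1/3)*5**2 + (-8)**(3/2))**2 = ((1/3)*25 - 16*I*sqrt(2))**2 = (25/3 - 16*I*sqrt(2))**2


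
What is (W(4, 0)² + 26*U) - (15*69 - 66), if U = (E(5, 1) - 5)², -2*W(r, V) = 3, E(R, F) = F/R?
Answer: -36771/100 ≈ -367.71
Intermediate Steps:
W(r, V) = -3/2 (W(r, V) = -½*3 = -3/2)
U = 576/25 (U = (1/5 - 5)² = (1*(⅕) - 5)² = (⅕ - 5)² = (-24/5)² = 576/25 ≈ 23.040)
(W(4, 0)² + 26*U) - (15*69 - 66) = ((-3/2)² + 26*(576/25)) - (15*69 - 66) = (9/4 + 14976/25) - (1035 - 66) = 60129/100 - 1*969 = 60129/100 - 969 = -36771/100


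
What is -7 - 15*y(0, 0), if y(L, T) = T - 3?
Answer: 38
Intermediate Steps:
y(L, T) = -3 + T
-7 - 15*y(0, 0) = -7 - 15*(-3 + 0) = -7 - 15*(-3) = -7 + 45 = 38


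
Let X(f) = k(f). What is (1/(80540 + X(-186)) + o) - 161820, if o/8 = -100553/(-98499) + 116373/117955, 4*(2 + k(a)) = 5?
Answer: -605626461739538326168/3742964850068565 ≈ -1.6180e+5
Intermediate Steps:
k(a) = -3/4 (k(a) = -2 + (1/4)*5 = -2 + 5/4 = -3/4)
X(f) = -3/4
o = 186586825936/11618449545 (o = 8*(-100553/(-98499) + 116373/117955) = 8*(-100553*(-1/98499) + 116373*(1/117955)) = 8*(100553/98499 + 116373/117955) = 8*(23323353242/11618449545) = 186586825936/11618449545 ≈ 16.060)
(1/(80540 + X(-186)) + o) - 161820 = (1/(80540 - 3/4) + 186586825936/11618449545) - 161820 = (1/(322157/4) + 186586825936/11618449545) - 161820 = (4/322157 + 186586825936/11618449545) - 161820 = 60110298556862132/3742964850068565 - 161820 = -605626461739538326168/3742964850068565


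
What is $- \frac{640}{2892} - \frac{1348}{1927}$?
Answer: $- \frac{1282924}{1393221} \approx -0.92083$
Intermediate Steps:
$- \frac{640}{2892} - \frac{1348}{1927} = \left(-640\right) \frac{1}{2892} - \frac{1348}{1927} = - \frac{160}{723} - \frac{1348}{1927} = - \frac{1282924}{1393221}$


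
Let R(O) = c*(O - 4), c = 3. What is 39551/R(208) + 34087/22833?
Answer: 34219601/517548 ≈ 66.119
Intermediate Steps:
R(O) = -12 + 3*O (R(O) = 3*(O - 4) = 3*(-4 + O) = -12 + 3*O)
39551/R(208) + 34087/22833 = 39551/(-12 + 3*208) + 34087/22833 = 39551/(-12 + 624) + 34087*(1/22833) = 39551/612 + 34087/22833 = 34219601/517548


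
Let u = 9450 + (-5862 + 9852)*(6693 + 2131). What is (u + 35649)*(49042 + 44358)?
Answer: 3292617030600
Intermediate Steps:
u = 35217210 (u = 9450 + 3990*8824 = 9450 + 35207760 = 35217210)
(u + 35649)*(49042 + 44358) = (35217210 + 35649)*(49042 + 44358) = 35252859*93400 = 3292617030600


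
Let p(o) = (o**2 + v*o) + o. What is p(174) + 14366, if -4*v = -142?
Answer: 50993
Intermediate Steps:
v = 71/2 (v = -1/4*(-142) = 71/2 ≈ 35.500)
p(o) = o**2 + 73*o/2 (p(o) = (o**2 + 71*o/2) + o = o**2 + 73*o/2)
p(174) + 14366 = (1/2)*174*(73 + 2*174) + 14366 = (1/2)*174*(73 + 348) + 14366 = (1/2)*174*421 + 14366 = 36627 + 14366 = 50993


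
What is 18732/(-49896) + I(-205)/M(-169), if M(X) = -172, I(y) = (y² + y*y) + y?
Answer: -24921143/51084 ≈ -487.85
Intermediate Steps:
I(y) = y + 2*y² (I(y) = (y² + y²) + y = 2*y² + y = y + 2*y²)
18732/(-49896) + I(-205)/M(-169) = 18732/(-49896) - 205*(1 + 2*(-205))/(-172) = 18732*(-1/49896) - 205*(1 - 410)*(-1/172) = -223/594 - 205*(-409)*(-1/172) = -223/594 + 83845*(-1/172) = -223/594 - 83845/172 = -24921143/51084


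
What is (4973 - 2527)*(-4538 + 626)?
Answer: -9568752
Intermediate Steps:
(4973 - 2527)*(-4538 + 626) = 2446*(-3912) = -9568752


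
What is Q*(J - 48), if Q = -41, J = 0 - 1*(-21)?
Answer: 1107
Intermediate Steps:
J = 21 (J = 0 + 21 = 21)
Q*(J - 48) = -41*(21 - 48) = -41*(-27) = 1107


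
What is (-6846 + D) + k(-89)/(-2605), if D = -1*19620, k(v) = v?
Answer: -68943841/2605 ≈ -26466.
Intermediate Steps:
D = -19620
(-6846 + D) + k(-89)/(-2605) = (-6846 - 19620) - 89/(-2605) = -26466 - 89*(-1/2605) = -26466 + 89/2605 = -68943841/2605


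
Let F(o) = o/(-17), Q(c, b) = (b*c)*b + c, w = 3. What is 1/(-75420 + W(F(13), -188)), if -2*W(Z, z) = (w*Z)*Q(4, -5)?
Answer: -17/1280112 ≈ -1.3280e-5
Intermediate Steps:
Q(c, b) = c + c*b² (Q(c, b) = c*b² + c = c + c*b²)
F(o) = -o/17 (F(o) = o*(-1/17) = -o/17)
W(Z, z) = -156*Z (W(Z, z) = -3*Z*4*(1 + (-5)²)/2 = -3*Z*4*(1 + 25)/2 = -3*Z*4*26/2 = -3*Z*104/2 = -156*Z)
1/(-75420 + W(F(13), -188)) = 1/(-75420 - (-156)*13/17) = 1/(-75420 - 156*(-13/17)) = 1/(-75420 + 2028/17) = 1/(-1280112/17) = -17/1280112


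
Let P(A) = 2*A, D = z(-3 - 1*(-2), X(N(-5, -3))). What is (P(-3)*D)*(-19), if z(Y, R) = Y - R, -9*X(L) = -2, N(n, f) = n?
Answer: -418/3 ≈ -139.33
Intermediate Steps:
X(L) = 2/9 (X(L) = -⅑*(-2) = 2/9)
D = -11/9 (D = (-3 - 1*(-2)) - 1*2/9 = (-3 + 2) - 2/9 = -1 - 2/9 = -11/9 ≈ -1.2222)
(P(-3)*D)*(-19) = ((2*(-3))*(-11/9))*(-19) = -6*(-11/9)*(-19) = (22/3)*(-19) = -418/3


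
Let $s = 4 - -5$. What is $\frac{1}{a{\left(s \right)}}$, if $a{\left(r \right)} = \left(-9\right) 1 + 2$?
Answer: $- \frac{1}{7} \approx -0.14286$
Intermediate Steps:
$s = 9$ ($s = 4 + 5 = 9$)
$a{\left(r \right)} = -7$ ($a{\left(r \right)} = -9 + 2 = -7$)
$\frac{1}{a{\left(s \right)}} = \frac{1}{-7} = - \frac{1}{7}$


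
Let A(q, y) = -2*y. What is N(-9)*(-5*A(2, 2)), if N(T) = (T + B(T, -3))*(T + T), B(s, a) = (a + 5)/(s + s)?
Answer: 3280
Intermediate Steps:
B(s, a) = (5 + a)/(2*s) (B(s, a) = (5 + a)/((2*s)) = (5 + a)*(1/(2*s)) = (5 + a)/(2*s))
N(T) = 2*T*(T + 1/T) (N(T) = (T + (5 - 3)/(2*T))*(T + T) = (T + (½)*2/T)*(2*T) = (T + 1/T)*(2*T) = 2*T*(T + 1/T))
N(-9)*(-5*A(2, 2)) = (2 + 2*(-9)²)*(-(-10)*2) = (2 + 2*81)*(-5*(-4)) = (2 + 162)*20 = 164*20 = 3280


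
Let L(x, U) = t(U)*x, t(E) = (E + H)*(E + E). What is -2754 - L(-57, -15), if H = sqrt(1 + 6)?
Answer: 22896 - 1710*sqrt(7) ≈ 18372.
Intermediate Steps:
H = sqrt(7) ≈ 2.6458
t(E) = 2*E*(E + sqrt(7)) (t(E) = (E + sqrt(7))*(E + E) = (E + sqrt(7))*(2*E) = 2*E*(E + sqrt(7)))
L(x, U) = 2*U*x*(U + sqrt(7)) (L(x, U) = (2*U*(U + sqrt(7)))*x = 2*U*x*(U + sqrt(7)))
-2754 - L(-57, -15) = -2754 - 2*(-15)*(-57)*(-15 + sqrt(7)) = -2754 - (-25650 + 1710*sqrt(7)) = -2754 + (25650 - 1710*sqrt(7)) = 22896 - 1710*sqrt(7)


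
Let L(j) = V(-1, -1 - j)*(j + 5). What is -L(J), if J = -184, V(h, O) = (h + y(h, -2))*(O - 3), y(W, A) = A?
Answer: -96660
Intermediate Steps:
V(h, O) = (-3 + O)*(-2 + h) (V(h, O) = (h - 2)*(O - 3) = (-2 + h)*(-3 + O) = (-3 + O)*(-2 + h))
L(j) = (5 + j)*(12 + 3*j) (L(j) = (6 - 3*(-1) - 2*(-1 - j) + (-1 - j)*(-1))*(j + 5) = (6 + 3 + (2 + 2*j) + (1 + j))*(5 + j) = (12 + 3*j)*(5 + j) = (5 + j)*(12 + 3*j))
-L(J) = -3*(4 - 184)*(5 - 184) = -3*(-180)*(-179) = -1*96660 = -96660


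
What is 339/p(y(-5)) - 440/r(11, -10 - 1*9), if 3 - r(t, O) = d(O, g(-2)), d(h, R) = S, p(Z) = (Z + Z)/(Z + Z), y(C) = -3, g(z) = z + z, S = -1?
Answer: 229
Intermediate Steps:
g(z) = 2*z
p(Z) = 1 (p(Z) = (2*Z)/((2*Z)) = (2*Z)*(1/(2*Z)) = 1)
d(h, R) = -1
r(t, O) = 4 (r(t, O) = 3 - 1*(-1) = 3 + 1 = 4)
339/p(y(-5)) - 440/r(11, -10 - 1*9) = 339/1 - 440/4 = 339*1 - 440*¼ = 339 - 110 = 229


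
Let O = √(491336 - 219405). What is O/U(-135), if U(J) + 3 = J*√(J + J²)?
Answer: -45*√546581310/36632249 + √271931/109896747 ≈ -0.028715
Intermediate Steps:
U(J) = -3 + J*√(J + J²)
O = √271931 ≈ 521.47
O/U(-135) = √271931/(-3 - 135*3*√2010) = √271931/(-3 - 405*√2010)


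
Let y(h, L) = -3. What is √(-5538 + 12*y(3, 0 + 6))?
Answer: I*√5574 ≈ 74.659*I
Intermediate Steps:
√(-5538 + 12*y(3, 0 + 6)) = √(-5538 + 12*(-3)) = √(-5538 - 36) = √(-5574) = I*√5574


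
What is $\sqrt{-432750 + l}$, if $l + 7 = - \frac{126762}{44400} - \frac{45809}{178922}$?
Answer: $\frac{i \sqrt{1385398495701283582}}{1789220} \approx 657.84 i$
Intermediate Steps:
$l = - \frac{180908531}{17892200}$ ($l = -7 - \left(\frac{571}{200} + \frac{45809}{178922}\right) = -7 - \frac{55663131}{17892200} = - \frac{180908531}{17892200} \approx -10.111$)
$\sqrt{-432750 + l} = \sqrt{-432750 - \frac{180908531}{17892200}} = \sqrt{- \frac{7743030458531}{17892200}} = \frac{i \sqrt{1385398495701283582}}{1789220}$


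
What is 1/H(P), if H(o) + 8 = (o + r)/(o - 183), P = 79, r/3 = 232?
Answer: -104/1607 ≈ -0.064717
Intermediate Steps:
r = 696 (r = 3*232 = 696)
H(o) = -8 + (696 + o)/(-183 + o) (H(o) = -8 + (o + 696)/(o - 183) = -8 + (696 + o)/(-183 + o))
1/H(P) = 1/((2160 - 7*79)/(-183 + 79)) = 1/((2160 - 553)/(-104)) = 1/(-1/104*1607) = 1/(-1607/104) = -104/1607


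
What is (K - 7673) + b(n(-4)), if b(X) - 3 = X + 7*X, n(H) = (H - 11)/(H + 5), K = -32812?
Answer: -40602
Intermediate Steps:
n(H) = (-11 + H)/(5 + H)
b(X) = 3 + 8*X (b(X) = 3 + (X + 7*X) = 3 + 8*X)
(K - 7673) + b(n(-4)) = (-32812 - 7673) + (3 + 8*((-11 - 4)/(5 - 4))) = -40485 + (3 + 8*(-15/1)) = -40485 + (3 + 8*(1*(-15))) = -40485 + (3 + 8*(-15)) = -40485 + (3 - 120) = -40485 - 117 = -40602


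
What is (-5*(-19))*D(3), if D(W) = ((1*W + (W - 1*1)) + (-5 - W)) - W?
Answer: -570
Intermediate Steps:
D(W) = -6 (D(W) = ((W + (W - 1)) + (-5 - W)) - W = ((W + (-1 + W)) + (-5 - W)) - W = ((-1 + 2*W) + (-5 - W)) - W = (-6 + W) - W = -6)
(-5*(-19))*D(3) = -5*(-19)*(-6) = 95*(-6) = -570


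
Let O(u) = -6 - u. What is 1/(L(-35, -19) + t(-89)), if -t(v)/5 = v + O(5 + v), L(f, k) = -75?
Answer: -1/20 ≈ -0.050000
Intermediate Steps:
t(v) = 55 (t(v) = -5*(v + (-6 - (5 + v))) = -5*(v + (-6 + (-5 - v))) = -5*(v + (-11 - v)) = -5*(-11) = 55)
1/(L(-35, -19) + t(-89)) = 1/(-75 + 55) = 1/(-20) = -1/20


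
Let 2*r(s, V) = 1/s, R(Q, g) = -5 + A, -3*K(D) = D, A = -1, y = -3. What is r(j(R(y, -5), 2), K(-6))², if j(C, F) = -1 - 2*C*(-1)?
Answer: 1/676 ≈ 0.0014793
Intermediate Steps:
K(D) = -D/3
R(Q, g) = -6 (R(Q, g) = -5 - 1 = -6)
j(C, F) = -1 + 2*C
r(s, V) = 1/(2*s)
r(j(R(y, -5), 2), K(-6))² = (1/(2*(-1 + 2*(-6))))² = (1/(2*(-1 - 12)))² = ((½)/(-13))² = ((½)*(-1/13))² = (-1/26)² = 1/676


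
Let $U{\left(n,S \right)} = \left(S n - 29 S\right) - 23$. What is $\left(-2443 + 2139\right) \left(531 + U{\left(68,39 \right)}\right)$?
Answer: $-616816$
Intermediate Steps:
$U{\left(n,S \right)} = -23 - 29 S + S n$ ($U{\left(n,S \right)} = \left(- 29 S + S n\right) - 23 = -23 - 29 S + S n$)
$\left(-2443 + 2139\right) \left(531 + U{\left(68,39 \right)}\right) = \left(-2443 + 2139\right) \left(531 - -1498\right) = - 304 \left(531 - -1498\right) = - 304 \left(531 + 1498\right) = \left(-304\right) 2029 = -616816$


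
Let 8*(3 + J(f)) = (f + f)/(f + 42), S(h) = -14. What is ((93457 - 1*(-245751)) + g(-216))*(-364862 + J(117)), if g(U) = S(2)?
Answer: -13118555379577/106 ≈ -1.2376e+11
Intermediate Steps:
J(f) = -3 + f/(4*(42 + f)) (J(f) = -3 + ((f + f)/(f + 42))/8 = -3 + ((2*f)/(42 + f))/8 = -3 + (2*f/(42 + f))/8 = -3 + f/(4*(42 + f)))
g(U) = -14
((93457 - 1*(-245751)) + g(-216))*(-364862 + J(117)) = ((93457 - 1*(-245751)) - 14)*(-364862 + (-504 - 11*117)/(4*(42 + 117))) = ((93457 + 245751) - 14)*(-364862 + (¼)*(-504 - 1287)/159) = (339208 - 14)*(-364862 + (¼)*(1/159)*(-1791)) = 339194*(-364862 - 597/212) = 339194*(-77351341/212) = -13118555379577/106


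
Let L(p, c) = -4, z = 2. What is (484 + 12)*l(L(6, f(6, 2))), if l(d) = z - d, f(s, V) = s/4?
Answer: 2976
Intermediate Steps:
f(s, V) = s/4 (f(s, V) = s*(¼) = s/4)
l(d) = 2 - d
(484 + 12)*l(L(6, f(6, 2))) = (484 + 12)*(2 - 1*(-4)) = 496*(2 + 4) = 496*6 = 2976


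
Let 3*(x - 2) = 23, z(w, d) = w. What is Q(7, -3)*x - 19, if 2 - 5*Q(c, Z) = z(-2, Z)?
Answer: -169/15 ≈ -11.267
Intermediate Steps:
x = 29/3 (x = 2 + (⅓)*23 = 2 + 23/3 = 29/3 ≈ 9.6667)
Q(c, Z) = ⅘ (Q(c, Z) = ⅖ - ⅕*(-2) = ⅖ + ⅖ = ⅘)
Q(7, -3)*x - 19 = (⅘)*(29/3) - 19 = 116/15 - 19 = -169/15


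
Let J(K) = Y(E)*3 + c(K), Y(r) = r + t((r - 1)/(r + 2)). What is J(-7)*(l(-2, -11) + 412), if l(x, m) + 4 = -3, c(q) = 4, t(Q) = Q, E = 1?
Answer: 2835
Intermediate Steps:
Y(r) = r + (-1 + r)/(2 + r) (Y(r) = r + (r - 1)/(r + 2) = r + (-1 + r)/(2 + r))
l(x, m) = -7 (l(x, m) = -4 - 3 = -7)
J(K) = 7 (J(K) = ((-1 + 1 + 1*(2 + 1))/(2 + 1))*3 + 4 = ((-1 + 1 + 1*3)/3)*3 + 4 = ((-1 + 1 + 3)/3)*3 + 4 = ((1/3)*3)*3 + 4 = 1*3 + 4 = 3 + 4 = 7)
J(-7)*(l(-2, -11) + 412) = 7*(-7 + 412) = 7*405 = 2835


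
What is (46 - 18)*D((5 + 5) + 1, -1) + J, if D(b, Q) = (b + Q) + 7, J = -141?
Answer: 335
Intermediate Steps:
D(b, Q) = 7 + Q + b (D(b, Q) = (Q + b) + 7 = 7 + Q + b)
(46 - 18)*D((5 + 5) + 1, -1) + J = (46 - 18)*(7 - 1 + ((5 + 5) + 1)) - 141 = 28*(7 - 1 + (10 + 1)) - 141 = 28*(7 - 1 + 11) - 141 = 28*17 - 141 = 476 - 141 = 335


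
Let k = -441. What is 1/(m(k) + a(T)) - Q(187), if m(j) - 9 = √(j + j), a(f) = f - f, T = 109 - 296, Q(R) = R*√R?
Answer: (-I - 3927*√374 + 1683*I*√187)/(3*(-3*I + 7*√2)) ≈ -2557.2 - 0.03084*I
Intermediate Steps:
Q(R) = R^(3/2)
T = -187
a(f) = 0
m(j) = 9 + √2*√j (m(j) = 9 + √(j + j) = 9 + √(2*j) = 9 + √2*√j)
1/(m(k) + a(T)) - Q(187) = 1/((9 + √2*√(-441)) + 0) - 187^(3/2) = 1/((9 + √2*(21*I)) + 0) - 187*√187 = 1/((9 + 21*I*√2) + 0) - 187*√187 = 1/(9 + 21*I*√2) - 187*√187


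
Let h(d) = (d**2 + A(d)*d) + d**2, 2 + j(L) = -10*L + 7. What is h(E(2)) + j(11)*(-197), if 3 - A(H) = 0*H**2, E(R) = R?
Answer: 20699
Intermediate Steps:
j(L) = 5 - 10*L (j(L) = -2 + (-10*L + 7) = -2 + (7 - 10*L) = 5 - 10*L)
A(H) = 3 (A(H) = 3 - 0*H**2 = 3 - 1*0 = 3 + 0 = 3)
h(d) = 2*d**2 + 3*d (h(d) = (d**2 + 3*d) + d**2 = 2*d**2 + 3*d)
h(E(2)) + j(11)*(-197) = 2*(3 + 2*2) + (5 - 10*11)*(-197) = 2*(3 + 4) + (5 - 110)*(-197) = 2*7 - 105*(-197) = 14 + 20685 = 20699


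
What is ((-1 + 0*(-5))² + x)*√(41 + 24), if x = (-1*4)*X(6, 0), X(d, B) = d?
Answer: -23*√65 ≈ -185.43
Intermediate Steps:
x = -24 (x = -1*4*6 = -4*6 = -24)
((-1 + 0*(-5))² + x)*√(41 + 24) = ((-1 + 0*(-5))² - 24)*√(41 + 24) = ((-1 + 0)² - 24)*√65 = ((-1)² - 24)*√65 = (1 - 24)*√65 = -23*√65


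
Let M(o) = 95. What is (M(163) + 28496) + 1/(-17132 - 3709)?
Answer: 595865030/20841 ≈ 28591.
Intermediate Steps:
(M(163) + 28496) + 1/(-17132 - 3709) = (95 + 28496) + 1/(-17132 - 3709) = 28591 + 1/(-20841) = 28591 - 1/20841 = 595865030/20841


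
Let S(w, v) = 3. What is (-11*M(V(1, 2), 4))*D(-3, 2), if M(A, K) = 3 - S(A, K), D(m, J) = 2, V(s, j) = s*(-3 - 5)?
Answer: 0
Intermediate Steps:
V(s, j) = -8*s (V(s, j) = s*(-8) = -8*s)
M(A, K) = 0 (M(A, K) = 3 - 1*3 = 3 - 3 = 0)
(-11*M(V(1, 2), 4))*D(-3, 2) = -11*0*2 = 0*2 = 0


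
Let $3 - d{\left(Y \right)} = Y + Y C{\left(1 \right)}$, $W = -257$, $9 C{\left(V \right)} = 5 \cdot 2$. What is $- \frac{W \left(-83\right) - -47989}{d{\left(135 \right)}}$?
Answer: $\frac{34660}{141} \approx 245.82$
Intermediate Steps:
$C{\left(V \right)} = \frac{10}{9}$ ($C{\left(V \right)} = \frac{5 \cdot 2}{9} = \frac{1}{9} \cdot 10 = \frac{10}{9}$)
$d{\left(Y \right)} = 3 - \frac{19 Y}{9}$ ($d{\left(Y \right)} = 3 - \left(Y + Y \frac{10}{9}\right) = 3 - \left(Y + \frac{10 Y}{9}\right) = 3 - \frac{19 Y}{9}$)
$- \frac{W \left(-83\right) - -47989}{d{\left(135 \right)}} = - \frac{\left(-257\right) \left(-83\right) - -47989}{3 - 285} = - \frac{21331 + 47989}{3 - 285} = - \frac{69320}{-282} = - \frac{69320 \left(-1\right)}{282} = \left(-1\right) \left(- \frac{34660}{141}\right) = \frac{34660}{141}$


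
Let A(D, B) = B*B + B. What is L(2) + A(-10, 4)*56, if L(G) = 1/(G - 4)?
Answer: 2239/2 ≈ 1119.5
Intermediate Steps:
L(G) = 1/(-4 + G)
A(D, B) = B + B² (A(D, B) = B² + B = B + B²)
L(2) + A(-10, 4)*56 = 1/(-4 + 2) + (4*(1 + 4))*56 = 1/(-2) + (4*5)*56 = -½ + 20*56 = -½ + 1120 = 2239/2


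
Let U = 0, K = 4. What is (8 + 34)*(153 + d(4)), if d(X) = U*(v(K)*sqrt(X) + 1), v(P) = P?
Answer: 6426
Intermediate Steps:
d(X) = 0 (d(X) = 0*(4*sqrt(X) + 1) = 0*(1 + 4*sqrt(X)) = 0)
(8 + 34)*(153 + d(4)) = (8 + 34)*(153 + 0) = 42*153 = 6426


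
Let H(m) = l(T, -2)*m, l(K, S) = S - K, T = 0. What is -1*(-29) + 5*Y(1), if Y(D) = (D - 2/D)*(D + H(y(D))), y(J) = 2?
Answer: 44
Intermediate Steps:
H(m) = -2*m (H(m) = (-2 - 1*0)*m = (-2 + 0)*m = -2*m)
Y(D) = (-4 + D)*(D - 2/D) (Y(D) = (D - 2/D)*(D - 2*2) = (D - 2/D)*(D - 4) = (D - 2/D)*(-4 + D) = (-4 + D)*(D - 2/D))
-1*(-29) + 5*Y(1) = -1*(-29) + 5*(-2 + 1**2 - 4*1 + 8/1) = 29 + 5*(-2 + 1 - 4 + 8*1) = 29 + 5*(-2 + 1 - 4 + 8) = 29 + 5*3 = 29 + 15 = 44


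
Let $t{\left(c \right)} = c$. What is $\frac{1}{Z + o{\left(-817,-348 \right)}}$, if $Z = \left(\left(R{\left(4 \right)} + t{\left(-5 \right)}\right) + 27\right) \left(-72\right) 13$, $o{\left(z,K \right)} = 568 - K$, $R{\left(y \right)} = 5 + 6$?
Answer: $- \frac{1}{29972} \approx -3.3364 \cdot 10^{-5}$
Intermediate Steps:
$R{\left(y \right)} = 11$
$Z = -30888$ ($Z = \left(\left(11 - 5\right) + 27\right) \left(-72\right) 13 = \left(6 + 27\right) \left(-72\right) 13 = 33 \left(-72\right) 13 = \left(-2376\right) 13 = -30888$)
$\frac{1}{Z + o{\left(-817,-348 \right)}} = \frac{1}{-30888 + \left(568 - -348\right)} = \frac{1}{-30888 + \left(568 + 348\right)} = \frac{1}{-30888 + 916} = \frac{1}{-29972} = - \frac{1}{29972}$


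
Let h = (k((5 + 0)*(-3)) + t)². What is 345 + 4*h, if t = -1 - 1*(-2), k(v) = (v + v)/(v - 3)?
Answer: 3361/9 ≈ 373.44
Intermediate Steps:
k(v) = 2*v/(-3 + v) (k(v) = (2*v)/(-3 + v) = 2*v/(-3 + v))
t = 1 (t = -1 + 2 = 1)
h = 64/9 (h = (2*((5 + 0)*(-3))/(-3 + (5 + 0)*(-3)) + 1)² = (2*(5*(-3))/(-3 + 5*(-3)) + 1)² = (2*(-15)/(-3 - 15) + 1)² = (2*(-15)/(-18) + 1)² = (2*(-15)*(-1/18) + 1)² = (5/3 + 1)² = (8/3)² = 64/9 ≈ 7.1111)
345 + 4*h = 345 + 4*(64/9) = 345 + 256/9 = 3361/9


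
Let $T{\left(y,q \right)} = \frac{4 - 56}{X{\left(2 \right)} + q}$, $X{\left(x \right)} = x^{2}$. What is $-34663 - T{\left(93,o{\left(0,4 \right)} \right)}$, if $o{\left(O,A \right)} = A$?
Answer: $- \frac{69313}{2} \approx -34657.0$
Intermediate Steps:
$T{\left(y,q \right)} = - \frac{52}{4 + q}$ ($T{\left(y,q \right)} = \frac{4 - 56}{2^{2} + q} = - \frac{52}{4 + q}$)
$-34663 - T{\left(93,o{\left(0,4 \right)} \right)} = -34663 - - \frac{52}{4 + 4} = -34663 - - \frac{52}{8} = -34663 - \left(-52\right) \frac{1}{8} = -34663 - - \frac{13}{2} = -34663 + \frac{13}{2} = - \frac{69313}{2}$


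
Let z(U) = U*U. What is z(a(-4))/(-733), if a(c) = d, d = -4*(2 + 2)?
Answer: -256/733 ≈ -0.34925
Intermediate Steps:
d = -16 (d = -4*4 = -16)
a(c) = -16
z(U) = U**2
z(a(-4))/(-733) = (-16)**2/(-733) = 256*(-1/733) = -256/733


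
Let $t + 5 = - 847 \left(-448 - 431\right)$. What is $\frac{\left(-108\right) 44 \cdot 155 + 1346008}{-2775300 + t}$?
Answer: $- \frac{76181}{253849} \approx -0.3001$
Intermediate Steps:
$t = 744508$ ($t = -5 - 847 \left(-448 - 431\right) = -5 - -744513 = -5 + 744513 = 744508$)
$\frac{\left(-108\right) 44 \cdot 155 + 1346008}{-2775300 + t} = \frac{\left(-108\right) 44 \cdot 155 + 1346008}{-2775300 + 744508} = \frac{\left(-4752\right) 155 + 1346008}{-2030792} = \left(-736560 + 1346008\right) \left(- \frac{1}{2030792}\right) = 609448 \left(- \frac{1}{2030792}\right) = - \frac{76181}{253849}$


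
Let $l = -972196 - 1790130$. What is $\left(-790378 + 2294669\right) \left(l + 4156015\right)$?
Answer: $2096513819499$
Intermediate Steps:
$l = -2762326$ ($l = -972196 - 1790130 = -2762326$)
$\left(-790378 + 2294669\right) \left(l + 4156015\right) = \left(-790378 + 2294669\right) \left(-2762326 + 4156015\right) = 1504291 \cdot 1393689 = 2096513819499$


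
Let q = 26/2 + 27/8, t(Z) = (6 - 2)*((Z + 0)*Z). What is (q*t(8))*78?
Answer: 326976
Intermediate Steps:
t(Z) = 4*Z² (t(Z) = 4*(Z*Z) = 4*Z²)
q = 131/8 (q = 26*(½) + 27*(⅛) = 13 + 27/8 = 131/8 ≈ 16.375)
(q*t(8))*78 = (131*(4*8²)/8)*78 = (131*(4*64)/8)*78 = ((131/8)*256)*78 = 4192*78 = 326976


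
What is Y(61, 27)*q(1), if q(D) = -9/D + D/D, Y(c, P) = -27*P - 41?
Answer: 6160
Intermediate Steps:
Y(c, P) = -41 - 27*P
q(D) = 1 - 9/D (q(D) = -9/D + 1 = 1 - 9/D)
Y(61, 27)*q(1) = (-41 - 27*27)*((-9 + 1)/1) = (-41 - 729)*(1*(-8)) = -770*(-8) = 6160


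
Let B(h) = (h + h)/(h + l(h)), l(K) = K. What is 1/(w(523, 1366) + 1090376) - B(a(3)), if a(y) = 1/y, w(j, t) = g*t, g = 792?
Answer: -2172247/2172248 ≈ -1.0000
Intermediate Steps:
w(j, t) = 792*t
B(h) = 1 (B(h) = (h + h)/(h + h) = (2*h)/((2*h)) = (2*h)*(1/(2*h)) = 1)
1/(w(523, 1366) + 1090376) - B(a(3)) = 1/(792*1366 + 1090376) - 1*1 = 1/(1081872 + 1090376) - 1 = 1/2172248 - 1 = -2172247/2172248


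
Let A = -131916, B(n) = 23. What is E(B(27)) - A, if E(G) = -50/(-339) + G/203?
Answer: 9078081319/68817 ≈ 1.3192e+5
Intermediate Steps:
E(G) = 50/339 + G/203 (E(G) = -50*(-1/339) + G*(1/203) = 50/339 + G/203)
E(B(27)) - A = (50/339 + (1/203)*23) - 1*(-131916) = (50/339 + 23/203) + 131916 = 17947/68817 + 131916 = 9078081319/68817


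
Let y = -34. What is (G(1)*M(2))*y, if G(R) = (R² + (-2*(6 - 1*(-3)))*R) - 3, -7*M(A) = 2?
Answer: -1360/7 ≈ -194.29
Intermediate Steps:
M(A) = -2/7 (M(A) = -⅐*2 = -2/7)
G(R) = -3 + R² - 18*R (G(R) = (R² + (-2*(6 + 3))*R) - 3 = (R² + (-2*9)*R) - 3 = (R² - 18*R) - 3 = -3 + R² - 18*R)
(G(1)*M(2))*y = ((-3 + 1² - 18*1)*(-2/7))*(-34) = ((-3 + 1 - 18)*(-2/7))*(-34) = -20*(-2/7)*(-34) = (40/7)*(-34) = -1360/7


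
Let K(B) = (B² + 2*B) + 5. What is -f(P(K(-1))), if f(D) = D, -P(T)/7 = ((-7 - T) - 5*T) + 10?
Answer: -147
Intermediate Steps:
K(B) = 5 + B² + 2*B
P(T) = -21 + 42*T (P(T) = -7*(((-7 - T) - 5*T) + 10) = -7*((-7 - 6*T) + 10) = -7*(3 - 6*T) = -21 + 42*T)
-f(P(K(-1))) = -(-21 + 42*(5 + (-1)² + 2*(-1))) = -(-21 + 42*(5 + 1 - 2)) = -(-21 + 42*4) = -(-21 + 168) = -1*147 = -147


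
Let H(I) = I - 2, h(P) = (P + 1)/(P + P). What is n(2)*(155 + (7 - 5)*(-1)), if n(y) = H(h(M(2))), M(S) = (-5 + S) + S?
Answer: -306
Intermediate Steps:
M(S) = -5 + 2*S
h(P) = (1 + P)/(2*P) (h(P) = (1 + P)/((2*P)) = (1 + P)*(1/(2*P)) = (1 + P)/(2*P))
H(I) = -2 + I
n(y) = -2 (n(y) = -2 + (1 + (-5 + 2*2))/(2*(-5 + 2*2)) = -2 + (1 + (-5 + 4))/(2*(-5 + 4)) = -2 + (1/2)*(1 - 1)/(-1) = -2 + (1/2)*(-1)*0 = -2 + 0 = -2)
n(2)*(155 + (7 - 5)*(-1)) = -2*(155 + (7 - 5)*(-1)) = -2*(155 + 2*(-1)) = -2*(155 - 2) = -2*153 = -306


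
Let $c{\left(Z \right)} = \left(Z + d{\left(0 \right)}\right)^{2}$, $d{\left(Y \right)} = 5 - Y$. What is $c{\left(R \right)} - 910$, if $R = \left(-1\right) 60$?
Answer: $2115$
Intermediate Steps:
$R = -60$
$c{\left(Z \right)} = \left(5 + Z\right)^{2}$ ($c{\left(Z \right)} = \left(Z + \left(5 - 0\right)\right)^{2} = \left(Z + \left(5 + 0\right)\right)^{2} = \left(Z + 5\right)^{2} = \left(5 + Z\right)^{2}$)
$c{\left(R \right)} - 910 = \left(5 - 60\right)^{2} - 910 = \left(-55\right)^{2} - 910 = 3025 - 910 = 2115$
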